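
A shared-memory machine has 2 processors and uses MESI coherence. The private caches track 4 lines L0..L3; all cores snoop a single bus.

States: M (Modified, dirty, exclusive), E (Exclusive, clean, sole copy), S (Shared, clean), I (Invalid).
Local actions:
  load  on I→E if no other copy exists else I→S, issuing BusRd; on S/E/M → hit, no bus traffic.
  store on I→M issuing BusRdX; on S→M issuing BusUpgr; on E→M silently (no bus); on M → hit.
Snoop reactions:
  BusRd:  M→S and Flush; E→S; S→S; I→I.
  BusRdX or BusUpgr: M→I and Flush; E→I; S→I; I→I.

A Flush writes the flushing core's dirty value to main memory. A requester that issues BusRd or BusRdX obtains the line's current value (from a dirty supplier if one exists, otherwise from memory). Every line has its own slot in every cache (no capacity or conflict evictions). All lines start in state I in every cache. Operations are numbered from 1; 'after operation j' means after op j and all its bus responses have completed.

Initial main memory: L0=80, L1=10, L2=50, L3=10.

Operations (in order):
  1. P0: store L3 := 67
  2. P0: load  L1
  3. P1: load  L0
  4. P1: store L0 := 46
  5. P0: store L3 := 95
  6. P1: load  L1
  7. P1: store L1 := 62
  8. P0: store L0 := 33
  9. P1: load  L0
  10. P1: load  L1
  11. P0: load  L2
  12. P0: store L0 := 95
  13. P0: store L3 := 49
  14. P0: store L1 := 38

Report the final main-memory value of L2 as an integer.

  op1 P0: store L3 := 67 → M/I on L3; bus BusRdX; mem=10
  op2 P0: load  L1 → E/I on L1; bus BusRd; mem=10
  op3 P1: load  L0 → I/E on L0; bus BusRd; mem=80
  op4 P1: store L0 := 46 → I/M on L0; bus (none); mem=80
  op5 P0: store L3 := 95 → M/I on L3; bus (none); mem=10
  op6 P1: load  L1 → S/S on L1; bus BusRd; mem=10
  op7 P1: store L1 := 62 → I/M on L1; bus BusUpgr; mem=10
  op8 P0: store L0 := 33 → M/I on L0; bus BusRdX Flush; mem=46
  op9 P1: load  L0 → S/S on L0; bus BusRd Flush; mem=33
  op10 P1: load  L1 → I/M on L1; bus (none); mem=10
  op11 P0: load  L2 → E/I on L2; bus BusRd; mem=50
  op12 P0: store L0 := 95 → M/I on L0; bus BusUpgr; mem=33
  op13 P0: store L3 := 49 → M/I on L3; bus (none); mem=10
  op14 P0: store L1 := 38 → M/I on L1; bus BusRdX Flush; mem=62

memory[L2] = 50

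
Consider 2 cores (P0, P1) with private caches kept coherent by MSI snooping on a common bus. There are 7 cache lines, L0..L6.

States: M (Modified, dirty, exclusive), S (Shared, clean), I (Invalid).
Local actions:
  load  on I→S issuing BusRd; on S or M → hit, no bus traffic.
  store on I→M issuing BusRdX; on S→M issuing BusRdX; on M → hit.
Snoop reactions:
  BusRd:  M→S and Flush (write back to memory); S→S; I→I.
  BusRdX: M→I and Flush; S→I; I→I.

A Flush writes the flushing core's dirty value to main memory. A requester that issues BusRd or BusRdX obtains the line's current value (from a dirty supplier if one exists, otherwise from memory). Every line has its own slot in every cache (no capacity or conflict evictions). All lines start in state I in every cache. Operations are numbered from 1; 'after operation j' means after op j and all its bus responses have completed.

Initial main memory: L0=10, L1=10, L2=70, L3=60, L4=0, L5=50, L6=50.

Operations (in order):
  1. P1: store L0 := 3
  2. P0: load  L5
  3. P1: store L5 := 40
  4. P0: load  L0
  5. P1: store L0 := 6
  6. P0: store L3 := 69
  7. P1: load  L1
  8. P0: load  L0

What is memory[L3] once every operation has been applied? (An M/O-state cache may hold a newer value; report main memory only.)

memory[L3] = 60

  op1 P1: store L0 := 3 → I/M on L0; bus BusRdX; mem=10
  op2 P0: load  L5 → S/I on L5; bus BusRd; mem=50
  op3 P1: store L5 := 40 → I/M on L5; bus BusRdX; mem=50
  op4 P0: load  L0 → S/S on L0; bus BusRd Flush; mem=3
  op5 P1: store L0 := 6 → I/M on L0; bus BusRdX; mem=3
  op6 P0: store L3 := 69 → M/I on L3; bus BusRdX; mem=60
  op7 P1: load  L1 → I/S on L1; bus BusRd; mem=10
  op8 P0: load  L0 → S/S on L0; bus BusRd Flush; mem=6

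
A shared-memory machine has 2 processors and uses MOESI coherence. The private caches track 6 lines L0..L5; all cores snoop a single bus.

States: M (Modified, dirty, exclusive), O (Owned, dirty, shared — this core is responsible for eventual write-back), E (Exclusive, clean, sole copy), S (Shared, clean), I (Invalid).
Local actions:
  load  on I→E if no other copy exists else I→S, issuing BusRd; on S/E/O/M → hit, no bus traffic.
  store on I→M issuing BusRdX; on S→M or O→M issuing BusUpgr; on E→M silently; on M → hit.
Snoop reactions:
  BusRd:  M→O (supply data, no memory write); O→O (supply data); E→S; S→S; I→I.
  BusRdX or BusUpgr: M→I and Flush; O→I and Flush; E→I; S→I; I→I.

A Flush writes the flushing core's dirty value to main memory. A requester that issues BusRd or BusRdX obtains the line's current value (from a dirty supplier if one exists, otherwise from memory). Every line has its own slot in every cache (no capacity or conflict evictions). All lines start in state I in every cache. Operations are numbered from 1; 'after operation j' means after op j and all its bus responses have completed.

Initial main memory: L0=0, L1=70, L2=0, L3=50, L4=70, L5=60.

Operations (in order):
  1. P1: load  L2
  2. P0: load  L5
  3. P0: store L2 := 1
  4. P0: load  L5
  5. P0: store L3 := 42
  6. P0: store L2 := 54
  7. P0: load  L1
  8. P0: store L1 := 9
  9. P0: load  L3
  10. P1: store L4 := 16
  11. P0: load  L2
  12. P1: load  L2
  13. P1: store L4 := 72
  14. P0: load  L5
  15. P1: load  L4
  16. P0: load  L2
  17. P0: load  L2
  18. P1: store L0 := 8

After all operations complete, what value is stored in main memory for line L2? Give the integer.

1. P1: load  L2  bus=[BusRd]  L2: P0=I P1=E  mem[L2]=0
2. P0: load  L5  bus=[BusRd]  L5: P0=E P1=I  mem[L5]=60
3. P0: store L2 := 1  bus=[BusRdX]  L2: P0=M P1=I  mem[L2]=0
4. P0: load  L5  bus=[-]  L5: P0=E P1=I  mem[L5]=60
5. P0: store L3 := 42  bus=[BusRdX]  L3: P0=M P1=I  mem[L3]=50
6. P0: store L2 := 54  bus=[-]  L2: P0=M P1=I  mem[L2]=0
7. P0: load  L1  bus=[BusRd]  L1: P0=E P1=I  mem[L1]=70
8. P0: store L1 := 9  bus=[-]  L1: P0=M P1=I  mem[L1]=70
9. P0: load  L3  bus=[-]  L3: P0=M P1=I  mem[L3]=50
10. P1: store L4 := 16  bus=[BusRdX]  L4: P0=I P1=M  mem[L4]=70
11. P0: load  L2  bus=[-]  L2: P0=M P1=I  mem[L2]=0
12. P1: load  L2  bus=[BusRd]  L2: P0=O P1=S  mem[L2]=0
13. P1: store L4 := 72  bus=[-]  L4: P0=I P1=M  mem[L4]=70
14. P0: load  L5  bus=[-]  L5: P0=E P1=I  mem[L5]=60
15. P1: load  L4  bus=[-]  L4: P0=I P1=M  mem[L4]=70
16. P0: load  L2  bus=[-]  L2: P0=O P1=S  mem[L2]=0
17. P0: load  L2  bus=[-]  L2: P0=O P1=S  mem[L2]=0
18. P1: store L0 := 8  bus=[BusRdX]  L0: P0=I P1=M  mem[L0]=0

memory[L2] = 0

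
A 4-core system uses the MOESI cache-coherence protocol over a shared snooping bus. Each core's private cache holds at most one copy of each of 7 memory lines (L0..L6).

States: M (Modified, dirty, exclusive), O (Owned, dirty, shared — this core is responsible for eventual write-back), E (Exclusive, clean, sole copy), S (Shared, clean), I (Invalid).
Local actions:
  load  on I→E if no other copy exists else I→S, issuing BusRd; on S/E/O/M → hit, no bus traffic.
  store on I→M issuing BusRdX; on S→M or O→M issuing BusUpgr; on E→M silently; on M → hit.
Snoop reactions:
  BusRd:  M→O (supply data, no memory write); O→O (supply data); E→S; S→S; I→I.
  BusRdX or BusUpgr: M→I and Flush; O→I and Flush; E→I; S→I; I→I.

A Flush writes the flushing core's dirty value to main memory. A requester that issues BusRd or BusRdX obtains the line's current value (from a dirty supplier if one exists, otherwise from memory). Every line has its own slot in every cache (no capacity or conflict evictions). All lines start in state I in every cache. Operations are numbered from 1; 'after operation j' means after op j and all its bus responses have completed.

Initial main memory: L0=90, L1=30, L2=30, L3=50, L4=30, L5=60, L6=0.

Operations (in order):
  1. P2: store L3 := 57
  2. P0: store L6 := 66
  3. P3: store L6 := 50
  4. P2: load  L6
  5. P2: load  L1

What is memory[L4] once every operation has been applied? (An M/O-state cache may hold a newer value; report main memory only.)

  op1 P2: store L3 := 57 → I/I/M/I on L3; bus BusRdX; mem=50
  op2 P0: store L6 := 66 → M/I/I/I on L6; bus BusRdX; mem=0
  op3 P3: store L6 := 50 → I/I/I/M on L6; bus BusRdX Flush; mem=66
  op4 P2: load  L6 → I/I/S/O on L6; bus BusRd; mem=66
  op5 P2: load  L1 → I/I/E/I on L1; bus BusRd; mem=30

memory[L4] = 30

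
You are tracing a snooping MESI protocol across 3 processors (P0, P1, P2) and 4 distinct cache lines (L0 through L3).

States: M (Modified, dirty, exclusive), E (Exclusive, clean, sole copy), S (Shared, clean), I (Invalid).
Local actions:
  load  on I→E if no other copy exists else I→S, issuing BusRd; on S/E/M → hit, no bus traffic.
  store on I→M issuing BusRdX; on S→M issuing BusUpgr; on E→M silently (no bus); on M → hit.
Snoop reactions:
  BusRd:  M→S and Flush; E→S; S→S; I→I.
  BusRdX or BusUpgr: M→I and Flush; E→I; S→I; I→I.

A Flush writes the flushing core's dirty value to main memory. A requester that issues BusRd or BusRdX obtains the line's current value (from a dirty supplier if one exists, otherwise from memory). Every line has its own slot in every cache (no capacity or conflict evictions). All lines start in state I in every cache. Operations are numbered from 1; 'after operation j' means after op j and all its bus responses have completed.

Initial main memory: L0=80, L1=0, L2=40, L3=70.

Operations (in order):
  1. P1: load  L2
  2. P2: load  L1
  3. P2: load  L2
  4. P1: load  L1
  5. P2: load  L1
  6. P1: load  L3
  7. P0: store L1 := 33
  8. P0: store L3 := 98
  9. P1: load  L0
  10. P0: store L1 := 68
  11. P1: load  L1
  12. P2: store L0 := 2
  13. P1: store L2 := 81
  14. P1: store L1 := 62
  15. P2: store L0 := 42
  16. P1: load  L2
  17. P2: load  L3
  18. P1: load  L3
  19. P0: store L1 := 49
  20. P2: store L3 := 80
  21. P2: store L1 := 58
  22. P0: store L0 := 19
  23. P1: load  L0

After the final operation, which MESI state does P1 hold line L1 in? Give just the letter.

state = I

[1] P1: load  L2 | P0:I, P1:E(40), P2:I | bus: BusRd
[2] P2: load  L1 | P0:I, P1:I, P2:E(0) | bus: BusRd
[3] P2: load  L2 | P0:I, P1:S(40), P2:S(40) | bus: BusRd
[4] P1: load  L1 | P0:I, P1:S(0), P2:S(0) | bus: BusRd
[5] P2: load  L1 | P0:I, P1:S(0), P2:S(0) | bus: none
[6] P1: load  L3 | P0:I, P1:E(70), P2:I | bus: BusRd
[7] P0: store L1 := 33 | P0:M(33), P1:I, P2:I | bus: BusRdX
[8] P0: store L3 := 98 | P0:M(98), P1:I, P2:I | bus: BusRdX
[9] P1: load  L0 | P0:I, P1:E(80), P2:I | bus: BusRd
[10] P0: store L1 := 68 | P0:M(68), P1:I, P2:I | bus: none
[11] P1: load  L1 | P0:S(68), P1:S(68), P2:I | bus: BusRd,Flush
[12] P2: store L0 := 2 | P0:I, P1:I, P2:M(2) | bus: BusRdX
[13] P1: store L2 := 81 | P0:I, P1:M(81), P2:I | bus: BusUpgr
[14] P1: store L1 := 62 | P0:I, P1:M(62), P2:I | bus: BusUpgr
[15] P2: store L0 := 42 | P0:I, P1:I, P2:M(42) | bus: none
[16] P1: load  L2 | P0:I, P1:M(81), P2:I | bus: none
[17] P2: load  L3 | P0:S(98), P1:I, P2:S(98) | bus: BusRd,Flush
[18] P1: load  L3 | P0:S(98), P1:S(98), P2:S(98) | bus: BusRd
[19] P0: store L1 := 49 | P0:M(49), P1:I, P2:I | bus: BusRdX,Flush
[20] P2: store L3 := 80 | P0:I, P1:I, P2:M(80) | bus: BusUpgr
[21] P2: store L1 := 58 | P0:I, P1:I, P2:M(58) | bus: BusRdX,Flush
[22] P0: store L0 := 19 | P0:M(19), P1:I, P2:I | bus: BusRdX,Flush
[23] P1: load  L0 | P0:S(19), P1:S(19), P2:I | bus: BusRd,Flush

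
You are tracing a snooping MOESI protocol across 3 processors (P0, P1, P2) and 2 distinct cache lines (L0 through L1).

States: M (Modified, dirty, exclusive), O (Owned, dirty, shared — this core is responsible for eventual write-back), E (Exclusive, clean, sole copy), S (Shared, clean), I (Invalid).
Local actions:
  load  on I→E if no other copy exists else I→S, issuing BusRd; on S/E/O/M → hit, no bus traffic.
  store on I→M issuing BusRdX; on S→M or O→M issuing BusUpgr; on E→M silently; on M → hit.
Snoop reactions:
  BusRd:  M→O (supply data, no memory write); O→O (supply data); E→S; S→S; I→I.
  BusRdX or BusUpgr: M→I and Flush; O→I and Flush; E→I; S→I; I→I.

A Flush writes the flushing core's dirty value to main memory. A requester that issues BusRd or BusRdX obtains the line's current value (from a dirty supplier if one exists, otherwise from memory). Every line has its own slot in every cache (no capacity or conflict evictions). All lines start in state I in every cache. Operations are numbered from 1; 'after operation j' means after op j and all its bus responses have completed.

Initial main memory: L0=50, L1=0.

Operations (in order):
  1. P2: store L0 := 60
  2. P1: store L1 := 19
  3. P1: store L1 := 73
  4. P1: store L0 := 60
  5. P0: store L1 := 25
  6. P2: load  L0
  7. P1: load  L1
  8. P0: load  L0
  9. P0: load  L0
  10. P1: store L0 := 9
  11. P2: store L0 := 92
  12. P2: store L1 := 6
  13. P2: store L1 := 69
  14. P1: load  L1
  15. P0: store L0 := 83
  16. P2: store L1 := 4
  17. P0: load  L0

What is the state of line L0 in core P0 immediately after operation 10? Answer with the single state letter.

[1] P2: store L0 := 60 | P0:I, P1:I, P2:M(60) | bus: BusRdX
[2] P1: store L1 := 19 | P0:I, P1:M(19), P2:I | bus: BusRdX
[3] P1: store L1 := 73 | P0:I, P1:M(73), P2:I | bus: none
[4] P1: store L0 := 60 | P0:I, P1:M(60), P2:I | bus: BusRdX,Flush
[5] P0: store L1 := 25 | P0:M(25), P1:I, P2:I | bus: BusRdX,Flush
[6] P2: load  L0 | P0:I, P1:O(60), P2:S(60) | bus: BusRd
[7] P1: load  L1 | P0:O(25), P1:S(25), P2:I | bus: BusRd
[8] P0: load  L0 | P0:S(60), P1:O(60), P2:S(60) | bus: BusRd
[9] P0: load  L0 | P0:S(60), P1:O(60), P2:S(60) | bus: none
[10] P1: store L0 := 9 | P0:I, P1:M(9), P2:I | bus: BusUpgr
[11] P2: store L0 := 92 | P0:I, P1:I, P2:M(92) | bus: BusRdX,Flush
[12] P2: store L1 := 6 | P0:I, P1:I, P2:M(6) | bus: BusRdX,Flush
[13] P2: store L1 := 69 | P0:I, P1:I, P2:M(69) | bus: none
[14] P1: load  L1 | P0:I, P1:S(69), P2:O(69) | bus: BusRd
[15] P0: store L0 := 83 | P0:M(83), P1:I, P2:I | bus: BusRdX,Flush
[16] P2: store L1 := 4 | P0:I, P1:I, P2:M(4) | bus: BusUpgr
[17] P0: load  L0 | P0:M(83), P1:I, P2:I | bus: none

state = I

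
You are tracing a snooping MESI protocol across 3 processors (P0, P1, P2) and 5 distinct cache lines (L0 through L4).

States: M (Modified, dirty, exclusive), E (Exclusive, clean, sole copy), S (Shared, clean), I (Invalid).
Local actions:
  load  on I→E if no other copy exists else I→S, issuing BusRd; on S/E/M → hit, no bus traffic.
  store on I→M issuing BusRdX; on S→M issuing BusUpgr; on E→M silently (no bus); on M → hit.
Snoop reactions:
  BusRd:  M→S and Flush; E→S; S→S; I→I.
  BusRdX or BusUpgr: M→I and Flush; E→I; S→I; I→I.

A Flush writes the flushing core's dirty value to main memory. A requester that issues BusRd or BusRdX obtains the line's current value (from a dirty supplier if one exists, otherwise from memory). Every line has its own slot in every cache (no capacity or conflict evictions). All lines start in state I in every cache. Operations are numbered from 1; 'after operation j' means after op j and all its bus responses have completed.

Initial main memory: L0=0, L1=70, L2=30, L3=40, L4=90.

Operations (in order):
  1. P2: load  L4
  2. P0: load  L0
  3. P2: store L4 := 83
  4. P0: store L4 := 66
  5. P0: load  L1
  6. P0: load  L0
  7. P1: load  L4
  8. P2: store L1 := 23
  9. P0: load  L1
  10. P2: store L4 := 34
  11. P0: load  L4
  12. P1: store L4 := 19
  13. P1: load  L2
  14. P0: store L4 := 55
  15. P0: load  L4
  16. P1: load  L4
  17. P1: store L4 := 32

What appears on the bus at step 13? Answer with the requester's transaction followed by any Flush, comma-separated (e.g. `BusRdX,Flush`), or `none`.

bus = BusRd

  op1 P2: load  L4 → I/I/E on L4; bus BusRd; mem=90
  op2 P0: load  L0 → E/I/I on L0; bus BusRd; mem=0
  op3 P2: store L4 := 83 → I/I/M on L4; bus (none); mem=90
  op4 P0: store L4 := 66 → M/I/I on L4; bus BusRdX Flush; mem=83
  op5 P0: load  L1 → E/I/I on L1; bus BusRd; mem=70
  op6 P0: load  L0 → E/I/I on L0; bus (none); mem=0
  op7 P1: load  L4 → S/S/I on L4; bus BusRd Flush; mem=66
  op8 P2: store L1 := 23 → I/I/M on L1; bus BusRdX; mem=70
  op9 P0: load  L1 → S/I/S on L1; bus BusRd Flush; mem=23
  op10 P2: store L4 := 34 → I/I/M on L4; bus BusRdX; mem=66
  op11 P0: load  L4 → S/I/S on L4; bus BusRd Flush; mem=34
  op12 P1: store L4 := 19 → I/M/I on L4; bus BusRdX; mem=34
  op13 P1: load  L2 → I/E/I on L2; bus BusRd; mem=30
  op14 P0: store L4 := 55 → M/I/I on L4; bus BusRdX Flush; mem=19
  op15 P0: load  L4 → M/I/I on L4; bus (none); mem=19
  op16 P1: load  L4 → S/S/I on L4; bus BusRd Flush; mem=55
  op17 P1: store L4 := 32 → I/M/I on L4; bus BusUpgr; mem=55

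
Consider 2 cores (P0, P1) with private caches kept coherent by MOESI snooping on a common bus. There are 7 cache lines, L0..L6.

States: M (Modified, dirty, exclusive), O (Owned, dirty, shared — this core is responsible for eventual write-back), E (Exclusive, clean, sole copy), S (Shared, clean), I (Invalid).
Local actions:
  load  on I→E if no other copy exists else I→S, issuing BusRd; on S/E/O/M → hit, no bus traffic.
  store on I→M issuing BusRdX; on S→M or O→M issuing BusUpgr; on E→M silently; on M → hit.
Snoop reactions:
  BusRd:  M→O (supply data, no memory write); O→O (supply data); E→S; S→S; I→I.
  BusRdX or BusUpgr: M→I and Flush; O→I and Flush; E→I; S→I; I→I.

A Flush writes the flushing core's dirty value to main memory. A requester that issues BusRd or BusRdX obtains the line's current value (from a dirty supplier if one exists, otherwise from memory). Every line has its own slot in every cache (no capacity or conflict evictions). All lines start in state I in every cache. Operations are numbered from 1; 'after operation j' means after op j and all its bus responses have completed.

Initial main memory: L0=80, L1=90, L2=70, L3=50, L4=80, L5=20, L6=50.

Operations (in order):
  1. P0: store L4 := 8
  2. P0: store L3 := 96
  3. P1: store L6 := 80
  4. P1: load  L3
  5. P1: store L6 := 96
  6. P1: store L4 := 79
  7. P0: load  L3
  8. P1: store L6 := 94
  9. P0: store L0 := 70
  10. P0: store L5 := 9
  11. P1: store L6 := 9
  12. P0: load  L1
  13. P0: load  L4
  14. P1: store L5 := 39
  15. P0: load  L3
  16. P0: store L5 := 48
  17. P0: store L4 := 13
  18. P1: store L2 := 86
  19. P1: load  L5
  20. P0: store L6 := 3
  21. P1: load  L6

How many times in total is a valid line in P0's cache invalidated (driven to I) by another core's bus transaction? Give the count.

invalidations = 2

step 1: P0: store L4 := 8  ⟶  MI  (L4)  txn=BusRdX  M[L4]=80
step 2: P0: store L3 := 96  ⟶  MI  (L3)  txn=BusRdX  M[L3]=50
step 3: P1: store L6 := 80  ⟶  IM  (L6)  txn=BusRdX  M[L6]=50
step 4: P1: load  L3  ⟶  OS  (L3)  txn=BusRd  M[L3]=50
step 5: P1: store L6 := 96  ⟶  IM  (L6)  txn=∅  M[L6]=50
step 6: P1: store L4 := 79  ⟶  IM  (L4)  txn=BusRdX+Flush  M[L4]=8
step 7: P0: load  L3  ⟶  OS  (L3)  txn=∅  M[L3]=50
step 8: P1: store L6 := 94  ⟶  IM  (L6)  txn=∅  M[L6]=50
step 9: P0: store L0 := 70  ⟶  MI  (L0)  txn=BusRdX  M[L0]=80
step 10: P0: store L5 := 9  ⟶  MI  (L5)  txn=BusRdX  M[L5]=20
step 11: P1: store L6 := 9  ⟶  IM  (L6)  txn=∅  M[L6]=50
step 12: P0: load  L1  ⟶  EI  (L1)  txn=BusRd  M[L1]=90
step 13: P0: load  L4  ⟶  SO  (L4)  txn=BusRd  M[L4]=8
step 14: P1: store L5 := 39  ⟶  IM  (L5)  txn=BusRdX+Flush  M[L5]=9
step 15: P0: load  L3  ⟶  OS  (L3)  txn=∅  M[L3]=50
step 16: P0: store L5 := 48  ⟶  MI  (L5)  txn=BusRdX+Flush  M[L5]=39
step 17: P0: store L4 := 13  ⟶  MI  (L4)  txn=BusUpgr+Flush  M[L4]=79
step 18: P1: store L2 := 86  ⟶  IM  (L2)  txn=BusRdX  M[L2]=70
step 19: P1: load  L5  ⟶  OS  (L5)  txn=BusRd  M[L5]=39
step 20: P0: store L6 := 3  ⟶  MI  (L6)  txn=BusRdX+Flush  M[L6]=9
step 21: P1: load  L6  ⟶  OS  (L6)  txn=BusRd  M[L6]=9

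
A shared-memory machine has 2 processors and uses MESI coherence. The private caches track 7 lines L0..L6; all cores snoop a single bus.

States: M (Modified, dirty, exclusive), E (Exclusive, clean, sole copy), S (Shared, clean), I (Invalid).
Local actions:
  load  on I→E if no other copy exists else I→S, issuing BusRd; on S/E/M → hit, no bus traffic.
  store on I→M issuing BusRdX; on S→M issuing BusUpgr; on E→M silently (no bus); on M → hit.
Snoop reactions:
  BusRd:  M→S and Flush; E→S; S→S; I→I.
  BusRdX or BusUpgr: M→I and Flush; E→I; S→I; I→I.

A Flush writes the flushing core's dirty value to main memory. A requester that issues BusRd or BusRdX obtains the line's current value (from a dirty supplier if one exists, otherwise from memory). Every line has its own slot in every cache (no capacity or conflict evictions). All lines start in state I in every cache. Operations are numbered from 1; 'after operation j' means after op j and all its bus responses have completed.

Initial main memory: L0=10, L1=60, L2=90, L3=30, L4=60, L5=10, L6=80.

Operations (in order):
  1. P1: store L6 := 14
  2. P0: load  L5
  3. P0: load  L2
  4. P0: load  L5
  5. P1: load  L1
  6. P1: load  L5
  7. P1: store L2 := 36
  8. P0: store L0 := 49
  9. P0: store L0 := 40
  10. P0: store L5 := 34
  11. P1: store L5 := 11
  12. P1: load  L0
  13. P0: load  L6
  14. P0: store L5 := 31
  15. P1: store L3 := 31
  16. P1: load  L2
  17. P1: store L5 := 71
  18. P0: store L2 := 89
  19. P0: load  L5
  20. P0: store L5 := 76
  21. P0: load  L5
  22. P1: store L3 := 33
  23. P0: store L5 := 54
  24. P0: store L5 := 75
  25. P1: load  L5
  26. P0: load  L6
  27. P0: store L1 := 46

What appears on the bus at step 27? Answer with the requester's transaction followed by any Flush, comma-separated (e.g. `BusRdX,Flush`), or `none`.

1. P1: store L6 := 14  bus=[BusRdX]  L6: P0=I P1=M  mem[L6]=80
2. P0: load  L5  bus=[BusRd]  L5: P0=E P1=I  mem[L5]=10
3. P0: load  L2  bus=[BusRd]  L2: P0=E P1=I  mem[L2]=90
4. P0: load  L5  bus=[-]  L5: P0=E P1=I  mem[L5]=10
5. P1: load  L1  bus=[BusRd]  L1: P0=I P1=E  mem[L1]=60
6. P1: load  L5  bus=[BusRd]  L5: P0=S P1=S  mem[L5]=10
7. P1: store L2 := 36  bus=[BusRdX]  L2: P0=I P1=M  mem[L2]=90
8. P0: store L0 := 49  bus=[BusRdX]  L0: P0=M P1=I  mem[L0]=10
9. P0: store L0 := 40  bus=[-]  L0: P0=M P1=I  mem[L0]=10
10. P0: store L5 := 34  bus=[BusUpgr]  L5: P0=M P1=I  mem[L5]=10
11. P1: store L5 := 11  bus=[BusRdX,Flush]  L5: P0=I P1=M  mem[L5]=34
12. P1: load  L0  bus=[BusRd,Flush]  L0: P0=S P1=S  mem[L0]=40
13. P0: load  L6  bus=[BusRd,Flush]  L6: P0=S P1=S  mem[L6]=14
14. P0: store L5 := 31  bus=[BusRdX,Flush]  L5: P0=M P1=I  mem[L5]=11
15. P1: store L3 := 31  bus=[BusRdX]  L3: P0=I P1=M  mem[L3]=30
16. P1: load  L2  bus=[-]  L2: P0=I P1=M  mem[L2]=90
17. P1: store L5 := 71  bus=[BusRdX,Flush]  L5: P0=I P1=M  mem[L5]=31
18. P0: store L2 := 89  bus=[BusRdX,Flush]  L2: P0=M P1=I  mem[L2]=36
19. P0: load  L5  bus=[BusRd,Flush]  L5: P0=S P1=S  mem[L5]=71
20. P0: store L5 := 76  bus=[BusUpgr]  L5: P0=M P1=I  mem[L5]=71
21. P0: load  L5  bus=[-]  L5: P0=M P1=I  mem[L5]=71
22. P1: store L3 := 33  bus=[-]  L3: P0=I P1=M  mem[L3]=30
23. P0: store L5 := 54  bus=[-]  L5: P0=M P1=I  mem[L5]=71
24. P0: store L5 := 75  bus=[-]  L5: P0=M P1=I  mem[L5]=71
25. P1: load  L5  bus=[BusRd,Flush]  L5: P0=S P1=S  mem[L5]=75
26. P0: load  L6  bus=[-]  L6: P0=S P1=S  mem[L6]=14
27. P0: store L1 := 46  bus=[BusRdX]  L1: P0=M P1=I  mem[L1]=60

bus = BusRdX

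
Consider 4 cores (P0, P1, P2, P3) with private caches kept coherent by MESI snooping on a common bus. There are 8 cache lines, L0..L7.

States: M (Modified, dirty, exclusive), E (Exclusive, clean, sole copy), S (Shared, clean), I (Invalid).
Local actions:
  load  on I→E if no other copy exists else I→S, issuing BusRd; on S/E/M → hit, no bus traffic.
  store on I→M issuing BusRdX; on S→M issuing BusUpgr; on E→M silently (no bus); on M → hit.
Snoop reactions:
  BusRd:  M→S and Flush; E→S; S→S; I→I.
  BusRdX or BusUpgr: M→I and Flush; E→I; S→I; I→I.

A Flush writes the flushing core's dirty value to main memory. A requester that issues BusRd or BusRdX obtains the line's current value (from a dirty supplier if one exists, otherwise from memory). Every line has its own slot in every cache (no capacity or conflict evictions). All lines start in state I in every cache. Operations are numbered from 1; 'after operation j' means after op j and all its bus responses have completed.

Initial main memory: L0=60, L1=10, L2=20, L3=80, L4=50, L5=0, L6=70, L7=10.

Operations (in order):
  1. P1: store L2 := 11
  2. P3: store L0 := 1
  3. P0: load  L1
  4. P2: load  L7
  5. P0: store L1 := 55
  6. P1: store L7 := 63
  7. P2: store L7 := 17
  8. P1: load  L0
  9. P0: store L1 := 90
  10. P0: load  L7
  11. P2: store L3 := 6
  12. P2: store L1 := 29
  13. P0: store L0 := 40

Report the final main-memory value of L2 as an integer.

step 1: P1: store L2 := 11  ⟶  IMII  (L2)  txn=BusRdX  M[L2]=20
step 2: P3: store L0 := 1  ⟶  IIIM  (L0)  txn=BusRdX  M[L0]=60
step 3: P0: load  L1  ⟶  EIII  (L1)  txn=BusRd  M[L1]=10
step 4: P2: load  L7  ⟶  IIEI  (L7)  txn=BusRd  M[L7]=10
step 5: P0: store L1 := 55  ⟶  MIII  (L1)  txn=∅  M[L1]=10
step 6: P1: store L7 := 63  ⟶  IMII  (L7)  txn=BusRdX  M[L7]=10
step 7: P2: store L7 := 17  ⟶  IIMI  (L7)  txn=BusRdX+Flush  M[L7]=63
step 8: P1: load  L0  ⟶  ISIS  (L0)  txn=BusRd+Flush  M[L0]=1
step 9: P0: store L1 := 90  ⟶  MIII  (L1)  txn=∅  M[L1]=10
step 10: P0: load  L7  ⟶  SISI  (L7)  txn=BusRd+Flush  M[L7]=17
step 11: P2: store L3 := 6  ⟶  IIMI  (L3)  txn=BusRdX  M[L3]=80
step 12: P2: store L1 := 29  ⟶  IIMI  (L1)  txn=BusRdX+Flush  M[L1]=90
step 13: P0: store L0 := 40  ⟶  MIII  (L0)  txn=BusRdX  M[L0]=1

memory[L2] = 20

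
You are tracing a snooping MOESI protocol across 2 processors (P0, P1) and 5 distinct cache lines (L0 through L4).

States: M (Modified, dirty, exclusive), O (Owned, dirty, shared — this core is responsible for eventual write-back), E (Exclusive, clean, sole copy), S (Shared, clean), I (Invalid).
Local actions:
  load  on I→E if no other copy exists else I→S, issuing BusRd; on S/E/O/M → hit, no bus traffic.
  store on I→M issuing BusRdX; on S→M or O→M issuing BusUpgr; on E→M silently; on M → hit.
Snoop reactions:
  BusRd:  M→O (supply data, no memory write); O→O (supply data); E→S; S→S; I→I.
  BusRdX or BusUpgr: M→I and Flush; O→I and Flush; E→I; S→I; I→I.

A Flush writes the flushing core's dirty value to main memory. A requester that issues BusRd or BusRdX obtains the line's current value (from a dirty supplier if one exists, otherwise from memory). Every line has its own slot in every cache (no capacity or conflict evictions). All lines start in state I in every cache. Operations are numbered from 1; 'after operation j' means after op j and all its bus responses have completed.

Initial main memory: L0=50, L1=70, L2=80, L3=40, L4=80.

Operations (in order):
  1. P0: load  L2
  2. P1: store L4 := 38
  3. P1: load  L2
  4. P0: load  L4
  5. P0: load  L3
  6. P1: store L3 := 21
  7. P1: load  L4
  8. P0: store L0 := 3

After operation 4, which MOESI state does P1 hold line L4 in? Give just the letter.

  op1 P0: load  L2 → E/I on L2; bus BusRd; mem=80
  op2 P1: store L4 := 38 → I/M on L4; bus BusRdX; mem=80
  op3 P1: load  L2 → S/S on L2; bus BusRd; mem=80
  op4 P0: load  L4 → S/O on L4; bus BusRd; mem=80
  op5 P0: load  L3 → E/I on L3; bus BusRd; mem=40
  op6 P1: store L3 := 21 → I/M on L3; bus BusRdX; mem=40
  op7 P1: load  L4 → S/O on L4; bus (none); mem=80
  op8 P0: store L0 := 3 → M/I on L0; bus BusRdX; mem=50

state = O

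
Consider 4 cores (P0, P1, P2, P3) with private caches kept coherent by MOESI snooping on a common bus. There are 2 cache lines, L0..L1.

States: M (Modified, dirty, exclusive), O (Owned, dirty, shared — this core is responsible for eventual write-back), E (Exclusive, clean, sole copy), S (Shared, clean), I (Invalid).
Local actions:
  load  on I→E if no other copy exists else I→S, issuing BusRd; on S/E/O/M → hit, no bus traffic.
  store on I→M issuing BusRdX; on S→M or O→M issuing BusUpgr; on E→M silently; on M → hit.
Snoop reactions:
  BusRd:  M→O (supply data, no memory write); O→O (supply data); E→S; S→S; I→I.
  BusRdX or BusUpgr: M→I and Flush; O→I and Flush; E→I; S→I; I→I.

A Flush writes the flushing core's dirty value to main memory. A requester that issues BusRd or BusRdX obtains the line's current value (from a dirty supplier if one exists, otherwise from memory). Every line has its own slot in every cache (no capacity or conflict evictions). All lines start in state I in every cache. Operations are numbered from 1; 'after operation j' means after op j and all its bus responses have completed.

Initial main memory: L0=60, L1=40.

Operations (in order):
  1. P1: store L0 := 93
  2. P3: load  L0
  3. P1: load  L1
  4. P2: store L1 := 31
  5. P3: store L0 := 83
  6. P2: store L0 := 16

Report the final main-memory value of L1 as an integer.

step 1: P1: store L0 := 93  ⟶  IMII  (L0)  txn=BusRdX  M[L0]=60
step 2: P3: load  L0  ⟶  IOIS  (L0)  txn=BusRd  M[L0]=60
step 3: P1: load  L1  ⟶  IEII  (L1)  txn=BusRd  M[L1]=40
step 4: P2: store L1 := 31  ⟶  IIMI  (L1)  txn=BusRdX  M[L1]=40
step 5: P3: store L0 := 83  ⟶  IIIM  (L0)  txn=BusUpgr+Flush  M[L0]=93
step 6: P2: store L0 := 16  ⟶  IIMI  (L0)  txn=BusRdX+Flush  M[L0]=83

memory[L1] = 40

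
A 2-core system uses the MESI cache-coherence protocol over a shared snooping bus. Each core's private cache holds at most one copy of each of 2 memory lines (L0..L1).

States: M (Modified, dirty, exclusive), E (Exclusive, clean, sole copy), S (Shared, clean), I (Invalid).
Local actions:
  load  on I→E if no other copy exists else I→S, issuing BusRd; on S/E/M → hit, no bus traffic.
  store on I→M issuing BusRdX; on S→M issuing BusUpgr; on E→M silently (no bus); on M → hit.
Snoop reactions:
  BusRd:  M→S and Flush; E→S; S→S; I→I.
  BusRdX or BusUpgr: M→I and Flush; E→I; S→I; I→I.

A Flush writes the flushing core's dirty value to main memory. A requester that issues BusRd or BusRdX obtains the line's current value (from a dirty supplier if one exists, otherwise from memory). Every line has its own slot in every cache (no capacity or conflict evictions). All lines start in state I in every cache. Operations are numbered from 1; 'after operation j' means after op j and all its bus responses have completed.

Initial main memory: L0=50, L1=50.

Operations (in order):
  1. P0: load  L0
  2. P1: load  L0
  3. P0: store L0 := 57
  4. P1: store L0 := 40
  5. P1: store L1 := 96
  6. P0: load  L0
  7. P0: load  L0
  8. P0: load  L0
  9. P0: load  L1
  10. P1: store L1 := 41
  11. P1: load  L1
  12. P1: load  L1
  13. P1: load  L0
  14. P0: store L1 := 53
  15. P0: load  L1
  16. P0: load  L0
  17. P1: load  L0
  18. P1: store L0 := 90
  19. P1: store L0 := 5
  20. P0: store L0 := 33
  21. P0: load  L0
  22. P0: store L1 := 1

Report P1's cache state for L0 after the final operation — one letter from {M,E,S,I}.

state = I

[1] P0: load  L0 | P0:E(50), P1:I | bus: BusRd
[2] P1: load  L0 | P0:S(50), P1:S(50) | bus: BusRd
[3] P0: store L0 := 57 | P0:M(57), P1:I | bus: BusUpgr
[4] P1: store L0 := 40 | P0:I, P1:M(40) | bus: BusRdX,Flush
[5] P1: store L1 := 96 | P0:I, P1:M(96) | bus: BusRdX
[6] P0: load  L0 | P0:S(40), P1:S(40) | bus: BusRd,Flush
[7] P0: load  L0 | P0:S(40), P1:S(40) | bus: none
[8] P0: load  L0 | P0:S(40), P1:S(40) | bus: none
[9] P0: load  L1 | P0:S(96), P1:S(96) | bus: BusRd,Flush
[10] P1: store L1 := 41 | P0:I, P1:M(41) | bus: BusUpgr
[11] P1: load  L1 | P0:I, P1:M(41) | bus: none
[12] P1: load  L1 | P0:I, P1:M(41) | bus: none
[13] P1: load  L0 | P0:S(40), P1:S(40) | bus: none
[14] P0: store L1 := 53 | P0:M(53), P1:I | bus: BusRdX,Flush
[15] P0: load  L1 | P0:M(53), P1:I | bus: none
[16] P0: load  L0 | P0:S(40), P1:S(40) | bus: none
[17] P1: load  L0 | P0:S(40), P1:S(40) | bus: none
[18] P1: store L0 := 90 | P0:I, P1:M(90) | bus: BusUpgr
[19] P1: store L0 := 5 | P0:I, P1:M(5) | bus: none
[20] P0: store L0 := 33 | P0:M(33), P1:I | bus: BusRdX,Flush
[21] P0: load  L0 | P0:M(33), P1:I | bus: none
[22] P0: store L1 := 1 | P0:M(1), P1:I | bus: none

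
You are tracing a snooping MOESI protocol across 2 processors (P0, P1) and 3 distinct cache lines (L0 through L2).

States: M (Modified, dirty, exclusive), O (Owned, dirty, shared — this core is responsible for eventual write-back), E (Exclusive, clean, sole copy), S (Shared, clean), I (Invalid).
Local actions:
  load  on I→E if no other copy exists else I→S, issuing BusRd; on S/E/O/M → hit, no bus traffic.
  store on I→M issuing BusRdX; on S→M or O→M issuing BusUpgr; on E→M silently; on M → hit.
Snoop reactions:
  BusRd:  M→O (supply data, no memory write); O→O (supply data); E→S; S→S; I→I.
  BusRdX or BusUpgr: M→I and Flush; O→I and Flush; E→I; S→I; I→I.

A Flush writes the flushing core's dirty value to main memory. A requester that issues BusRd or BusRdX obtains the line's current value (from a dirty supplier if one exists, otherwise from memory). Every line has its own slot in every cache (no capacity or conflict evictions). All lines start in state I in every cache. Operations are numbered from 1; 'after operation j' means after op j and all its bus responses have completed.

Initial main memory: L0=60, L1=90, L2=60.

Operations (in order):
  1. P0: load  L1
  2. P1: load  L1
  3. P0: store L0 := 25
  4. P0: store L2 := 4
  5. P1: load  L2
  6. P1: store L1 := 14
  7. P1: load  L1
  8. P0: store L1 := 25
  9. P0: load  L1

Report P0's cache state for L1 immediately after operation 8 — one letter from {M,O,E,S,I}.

state = M

step 1: P0: load  L1  ⟶  EI  (L1)  txn=BusRd  M[L1]=90
step 2: P1: load  L1  ⟶  SS  (L1)  txn=BusRd  M[L1]=90
step 3: P0: store L0 := 25  ⟶  MI  (L0)  txn=BusRdX  M[L0]=60
step 4: P0: store L2 := 4  ⟶  MI  (L2)  txn=BusRdX  M[L2]=60
step 5: P1: load  L2  ⟶  OS  (L2)  txn=BusRd  M[L2]=60
step 6: P1: store L1 := 14  ⟶  IM  (L1)  txn=BusUpgr  M[L1]=90
step 7: P1: load  L1  ⟶  IM  (L1)  txn=∅  M[L1]=90
step 8: P0: store L1 := 25  ⟶  MI  (L1)  txn=BusRdX+Flush  M[L1]=14
step 9: P0: load  L1  ⟶  MI  (L1)  txn=∅  M[L1]=14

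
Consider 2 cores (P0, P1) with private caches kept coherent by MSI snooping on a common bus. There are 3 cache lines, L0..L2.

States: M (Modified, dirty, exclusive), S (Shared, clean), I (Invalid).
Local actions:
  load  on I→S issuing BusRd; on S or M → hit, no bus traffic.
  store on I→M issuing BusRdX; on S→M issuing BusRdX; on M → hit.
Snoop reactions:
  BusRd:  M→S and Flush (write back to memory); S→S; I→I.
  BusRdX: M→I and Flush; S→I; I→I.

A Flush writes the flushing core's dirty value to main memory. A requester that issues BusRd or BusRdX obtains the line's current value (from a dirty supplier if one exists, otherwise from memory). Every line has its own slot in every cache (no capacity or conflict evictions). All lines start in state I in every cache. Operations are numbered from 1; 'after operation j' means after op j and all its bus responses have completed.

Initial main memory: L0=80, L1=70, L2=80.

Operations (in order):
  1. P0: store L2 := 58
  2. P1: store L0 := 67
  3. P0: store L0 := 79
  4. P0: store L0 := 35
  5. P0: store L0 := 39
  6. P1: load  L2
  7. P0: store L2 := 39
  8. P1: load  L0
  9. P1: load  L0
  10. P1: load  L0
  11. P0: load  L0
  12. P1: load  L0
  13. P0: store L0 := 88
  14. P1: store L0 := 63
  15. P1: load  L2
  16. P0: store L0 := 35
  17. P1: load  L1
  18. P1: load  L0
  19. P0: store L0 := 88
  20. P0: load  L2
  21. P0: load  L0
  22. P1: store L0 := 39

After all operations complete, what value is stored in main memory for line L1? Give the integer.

  op1 P0: store L2 := 58 → M/I on L2; bus BusRdX; mem=80
  op2 P1: store L0 := 67 → I/M on L0; bus BusRdX; mem=80
  op3 P0: store L0 := 79 → M/I on L0; bus BusRdX Flush; mem=67
  op4 P0: store L0 := 35 → M/I on L0; bus (none); mem=67
  op5 P0: store L0 := 39 → M/I on L0; bus (none); mem=67
  op6 P1: load  L2 → S/S on L2; bus BusRd Flush; mem=58
  op7 P0: store L2 := 39 → M/I on L2; bus BusRdX; mem=58
  op8 P1: load  L0 → S/S on L0; bus BusRd Flush; mem=39
  op9 P1: load  L0 → S/S on L0; bus (none); mem=39
  op10 P1: load  L0 → S/S on L0; bus (none); mem=39
  op11 P0: load  L0 → S/S on L0; bus (none); mem=39
  op12 P1: load  L0 → S/S on L0; bus (none); mem=39
  op13 P0: store L0 := 88 → M/I on L0; bus BusRdX; mem=39
  op14 P1: store L0 := 63 → I/M on L0; bus BusRdX Flush; mem=88
  op15 P1: load  L2 → S/S on L2; bus BusRd Flush; mem=39
  op16 P0: store L0 := 35 → M/I on L0; bus BusRdX Flush; mem=63
  op17 P1: load  L1 → I/S on L1; bus BusRd; mem=70
  op18 P1: load  L0 → S/S on L0; bus BusRd Flush; mem=35
  op19 P0: store L0 := 88 → M/I on L0; bus BusRdX; mem=35
  op20 P0: load  L2 → S/S on L2; bus (none); mem=39
  op21 P0: load  L0 → M/I on L0; bus (none); mem=35
  op22 P1: store L0 := 39 → I/M on L0; bus BusRdX Flush; mem=88

memory[L1] = 70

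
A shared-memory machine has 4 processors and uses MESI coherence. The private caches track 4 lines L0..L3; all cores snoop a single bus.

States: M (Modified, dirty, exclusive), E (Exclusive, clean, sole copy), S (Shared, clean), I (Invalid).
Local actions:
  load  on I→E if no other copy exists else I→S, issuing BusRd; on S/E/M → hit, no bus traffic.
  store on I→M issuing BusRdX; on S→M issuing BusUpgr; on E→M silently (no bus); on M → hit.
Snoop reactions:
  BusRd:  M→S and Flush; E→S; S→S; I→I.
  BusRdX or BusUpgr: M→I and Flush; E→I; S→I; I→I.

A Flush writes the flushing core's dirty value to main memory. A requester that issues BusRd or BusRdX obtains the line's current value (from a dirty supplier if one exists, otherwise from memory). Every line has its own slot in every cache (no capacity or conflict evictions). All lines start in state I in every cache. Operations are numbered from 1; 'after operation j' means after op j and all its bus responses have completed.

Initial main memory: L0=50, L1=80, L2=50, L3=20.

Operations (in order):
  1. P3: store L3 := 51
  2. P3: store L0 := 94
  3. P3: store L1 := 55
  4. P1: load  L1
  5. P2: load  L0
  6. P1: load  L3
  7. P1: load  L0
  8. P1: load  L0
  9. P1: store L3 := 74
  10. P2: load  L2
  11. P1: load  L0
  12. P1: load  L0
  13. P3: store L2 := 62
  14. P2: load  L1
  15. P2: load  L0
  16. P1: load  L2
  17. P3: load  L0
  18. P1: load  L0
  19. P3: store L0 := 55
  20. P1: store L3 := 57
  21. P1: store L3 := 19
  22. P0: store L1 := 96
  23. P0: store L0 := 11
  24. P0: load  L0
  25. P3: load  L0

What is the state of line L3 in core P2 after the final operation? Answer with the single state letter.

step 1: P3: store L3 := 51  ⟶  IIIM  (L3)  txn=BusRdX  M[L3]=20
step 2: P3: store L0 := 94  ⟶  IIIM  (L0)  txn=BusRdX  M[L0]=50
step 3: P3: store L1 := 55  ⟶  IIIM  (L1)  txn=BusRdX  M[L1]=80
step 4: P1: load  L1  ⟶  ISIS  (L1)  txn=BusRd+Flush  M[L1]=55
step 5: P2: load  L0  ⟶  IISS  (L0)  txn=BusRd+Flush  M[L0]=94
step 6: P1: load  L3  ⟶  ISIS  (L3)  txn=BusRd+Flush  M[L3]=51
step 7: P1: load  L0  ⟶  ISSS  (L0)  txn=BusRd  M[L0]=94
step 8: P1: load  L0  ⟶  ISSS  (L0)  txn=∅  M[L0]=94
step 9: P1: store L3 := 74  ⟶  IMII  (L3)  txn=BusUpgr  M[L3]=51
step 10: P2: load  L2  ⟶  IIEI  (L2)  txn=BusRd  M[L2]=50
step 11: P1: load  L0  ⟶  ISSS  (L0)  txn=∅  M[L0]=94
step 12: P1: load  L0  ⟶  ISSS  (L0)  txn=∅  M[L0]=94
step 13: P3: store L2 := 62  ⟶  IIIM  (L2)  txn=BusRdX  M[L2]=50
step 14: P2: load  L1  ⟶  ISSS  (L1)  txn=BusRd  M[L1]=55
step 15: P2: load  L0  ⟶  ISSS  (L0)  txn=∅  M[L0]=94
step 16: P1: load  L2  ⟶  ISIS  (L2)  txn=BusRd+Flush  M[L2]=62
step 17: P3: load  L0  ⟶  ISSS  (L0)  txn=∅  M[L0]=94
step 18: P1: load  L0  ⟶  ISSS  (L0)  txn=∅  M[L0]=94
step 19: P3: store L0 := 55  ⟶  IIIM  (L0)  txn=BusUpgr  M[L0]=94
step 20: P1: store L3 := 57  ⟶  IMII  (L3)  txn=∅  M[L3]=51
step 21: P1: store L3 := 19  ⟶  IMII  (L3)  txn=∅  M[L3]=51
step 22: P0: store L1 := 96  ⟶  MIII  (L1)  txn=BusRdX  M[L1]=55
step 23: P0: store L0 := 11  ⟶  MIII  (L0)  txn=BusRdX+Flush  M[L0]=55
step 24: P0: load  L0  ⟶  MIII  (L0)  txn=∅  M[L0]=55
step 25: P3: load  L0  ⟶  SIIS  (L0)  txn=BusRd+Flush  M[L0]=11

state = I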